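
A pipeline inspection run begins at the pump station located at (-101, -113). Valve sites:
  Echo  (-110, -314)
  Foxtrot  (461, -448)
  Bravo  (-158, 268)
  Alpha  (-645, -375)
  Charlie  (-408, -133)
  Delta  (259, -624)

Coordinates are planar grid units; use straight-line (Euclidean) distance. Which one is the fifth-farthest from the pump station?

Distances from the pump station ((-101, -113)):
Foxtrot: 654.3
Delta: 625.1
Alpha: 603.8
Bravo: 385.2
Charlie: 307.7
Echo: 201.2
The fifth-farthest is Charlie at 307.7.

Charlie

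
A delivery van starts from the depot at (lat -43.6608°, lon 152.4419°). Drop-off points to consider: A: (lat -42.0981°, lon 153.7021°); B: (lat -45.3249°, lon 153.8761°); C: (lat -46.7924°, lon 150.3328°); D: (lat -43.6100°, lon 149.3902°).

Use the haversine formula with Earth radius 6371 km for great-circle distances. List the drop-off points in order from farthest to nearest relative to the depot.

C, D, B, A

Computing each great-circle distance from (lat -43.6608°, lon 152.4419°):
C (lat -46.7924°, lon 150.3328°): 385.4 km
D (lat -43.6100°, lon 149.3902°): 245.6 km
B (lat -45.3249°, lon 153.8761°): 217.2 km
A (lat -42.0981°, lon 153.7021°): 201.8 km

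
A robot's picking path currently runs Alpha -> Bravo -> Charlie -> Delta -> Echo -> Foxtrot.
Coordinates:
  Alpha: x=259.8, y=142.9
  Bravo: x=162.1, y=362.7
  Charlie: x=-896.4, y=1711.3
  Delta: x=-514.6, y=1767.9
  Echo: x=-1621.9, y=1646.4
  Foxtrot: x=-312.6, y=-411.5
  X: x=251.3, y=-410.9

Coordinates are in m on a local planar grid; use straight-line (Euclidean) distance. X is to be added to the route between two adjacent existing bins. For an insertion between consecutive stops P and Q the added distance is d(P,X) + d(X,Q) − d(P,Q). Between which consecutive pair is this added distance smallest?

between Echo and Foxtrot

Added distance for inserting X between each consecutive pair:
Alpha–Bravo: 1092.1 m
Bravo–Charlie: 1477.0 m
Charlie–Delta: 4336.2 m
Delta–Echo: 3977.9 m
Echo–Foxtrot: 907.1 m
Smallest added distance is 907.1 m, inserting between Echo and Foxtrot.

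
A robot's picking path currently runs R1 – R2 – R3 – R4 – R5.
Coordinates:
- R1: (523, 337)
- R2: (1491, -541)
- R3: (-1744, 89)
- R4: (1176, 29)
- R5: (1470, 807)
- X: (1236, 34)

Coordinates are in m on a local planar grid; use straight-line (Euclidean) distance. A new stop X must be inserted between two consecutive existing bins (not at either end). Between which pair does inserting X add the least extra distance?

between R4 and R5

Added distance for inserting X between each consecutive pair:
R1–R2: 96.8 m
R2–R3: 313.7 m
R3–R4: 120.1 m
R4–R5: 36.2 m
Smallest added distance is 36.2 m, inserting between R4 and R5.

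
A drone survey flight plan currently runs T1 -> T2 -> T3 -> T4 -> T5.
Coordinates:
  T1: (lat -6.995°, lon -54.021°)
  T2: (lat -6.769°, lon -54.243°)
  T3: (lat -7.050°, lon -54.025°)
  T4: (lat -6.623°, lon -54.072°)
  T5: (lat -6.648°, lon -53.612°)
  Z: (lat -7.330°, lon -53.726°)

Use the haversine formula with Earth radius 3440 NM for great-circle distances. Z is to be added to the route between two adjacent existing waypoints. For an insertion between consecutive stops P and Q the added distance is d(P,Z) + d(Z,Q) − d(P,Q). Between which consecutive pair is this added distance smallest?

Added distance for inserting Z between each consecutive pair:
T1–T2: 53.4 NM
T2–T3: 48.8 NM
T3–T4: 45.9 NM
T4–T5: 61.2 NM
Smallest added distance is 45.9 NM, inserting between T3 and T4.

between T3 and T4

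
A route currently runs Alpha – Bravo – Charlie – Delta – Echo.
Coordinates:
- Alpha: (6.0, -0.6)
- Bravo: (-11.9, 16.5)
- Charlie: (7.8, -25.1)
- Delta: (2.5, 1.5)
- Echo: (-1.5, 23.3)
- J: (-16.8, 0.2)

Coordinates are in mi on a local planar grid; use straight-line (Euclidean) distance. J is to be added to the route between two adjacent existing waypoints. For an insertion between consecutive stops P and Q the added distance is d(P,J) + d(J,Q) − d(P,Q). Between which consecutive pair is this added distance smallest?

Added distance for inserting J between each consecutive pair:
Alpha–Bravo: 15.1 mi
Bravo–Charlie: 6.3 mi
Charlie–Delta: 27.5 mi
Delta–Echo: 24.9 mi
Smallest added distance is 6.3 mi, inserting between Bravo and Charlie.

between Bravo and Charlie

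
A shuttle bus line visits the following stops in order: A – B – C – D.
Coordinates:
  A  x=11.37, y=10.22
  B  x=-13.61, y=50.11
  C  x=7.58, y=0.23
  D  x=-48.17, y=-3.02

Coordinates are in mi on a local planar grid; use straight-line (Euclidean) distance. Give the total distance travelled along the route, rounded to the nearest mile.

Leg distances:
A→B: 47.1 mi  (cumulative 47.1 mi)
B→C: 54.2 mi  (cumulative 101.3 mi)
C→D: 55.8 mi  (cumulative 157.1 mi)
Total route length ≈ 157 mi.

157 mi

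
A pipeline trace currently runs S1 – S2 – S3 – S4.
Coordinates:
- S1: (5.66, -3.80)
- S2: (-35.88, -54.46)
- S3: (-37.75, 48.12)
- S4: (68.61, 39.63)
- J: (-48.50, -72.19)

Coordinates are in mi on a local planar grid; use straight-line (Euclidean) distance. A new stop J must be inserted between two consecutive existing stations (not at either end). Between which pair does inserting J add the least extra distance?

between S2 and S3

Added distance for inserting J between each consecutive pair:
S1–S2: 43.5 mi
S2–S3: 40.0 mi
S3–S4: 176.0 mi
Smallest added distance is 40.0 mi, inserting between S2 and S3.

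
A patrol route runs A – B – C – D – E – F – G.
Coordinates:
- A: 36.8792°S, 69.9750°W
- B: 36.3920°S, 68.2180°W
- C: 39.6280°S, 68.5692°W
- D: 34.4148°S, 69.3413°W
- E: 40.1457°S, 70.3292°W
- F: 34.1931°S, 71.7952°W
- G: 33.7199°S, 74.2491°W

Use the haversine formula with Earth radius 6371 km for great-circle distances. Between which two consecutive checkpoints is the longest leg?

Leg distances:
A→B: 165.9 km
B→C: 361.1 km
C→D: 583.7 km
D→E: 643.2 km
E→F: 674.5 km
F→G: 232.4 km
The longest leg is E–F at 674.5 km.

E–F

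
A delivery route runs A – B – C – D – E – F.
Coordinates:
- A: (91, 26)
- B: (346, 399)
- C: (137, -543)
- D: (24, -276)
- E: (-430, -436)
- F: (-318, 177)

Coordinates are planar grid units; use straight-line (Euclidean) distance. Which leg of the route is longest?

Leg distances:
A→B: 451.8
B→C: 964.9
C→D: 289.9
D→E: 481.4
E→F: 623.1
The longest leg is B–C at 964.9.

B–C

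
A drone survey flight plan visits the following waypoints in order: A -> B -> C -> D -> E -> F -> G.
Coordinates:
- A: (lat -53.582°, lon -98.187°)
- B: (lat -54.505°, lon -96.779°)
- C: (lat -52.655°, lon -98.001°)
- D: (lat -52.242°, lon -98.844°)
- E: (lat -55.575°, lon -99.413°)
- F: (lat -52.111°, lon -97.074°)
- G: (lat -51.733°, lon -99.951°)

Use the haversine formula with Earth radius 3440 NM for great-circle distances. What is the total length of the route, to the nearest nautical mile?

767 NM

Leg distances:
A→B: 74.4 NM  (cumulative 74.4 NM)
B→C: 119.3 NM  (cumulative 193.7 NM)
C→D: 39.6 NM  (cumulative 233.3 NM)
D→E: 201.1 NM  (cumulative 434.4 NM)
E→F: 223.8 NM  (cumulative 658.2 NM)
F→G: 108.9 NM  (cumulative 767.1 NM)
Total route length ≈ 767 NM.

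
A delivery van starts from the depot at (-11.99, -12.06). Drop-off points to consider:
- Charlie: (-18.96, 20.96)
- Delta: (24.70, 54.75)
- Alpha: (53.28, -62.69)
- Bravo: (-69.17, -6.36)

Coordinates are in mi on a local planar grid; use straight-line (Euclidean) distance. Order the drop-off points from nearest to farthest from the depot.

Charlie, Bravo, Delta, Alpha

Distances from the depot:
Charlie (-18.96, 20.96): 33.7 mi
Bravo (-69.17, -6.36): 57.5 mi
Delta (24.70, 54.75): 76.2 mi
Alpha (53.28, -62.69): 82.6 mi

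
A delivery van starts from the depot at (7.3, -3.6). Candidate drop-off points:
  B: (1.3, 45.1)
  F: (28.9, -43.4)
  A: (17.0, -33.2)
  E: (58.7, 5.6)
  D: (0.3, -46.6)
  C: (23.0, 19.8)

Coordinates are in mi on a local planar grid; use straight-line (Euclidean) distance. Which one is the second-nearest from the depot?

Distances from the depot ((7.3, -3.6)):
C: 28.2 mi
A: 31.1 mi
D: 43.6 mi
F: 45.3 mi
B: 49.1 mi
E: 52.2 mi
The second-nearest is A at 31.1 mi.

A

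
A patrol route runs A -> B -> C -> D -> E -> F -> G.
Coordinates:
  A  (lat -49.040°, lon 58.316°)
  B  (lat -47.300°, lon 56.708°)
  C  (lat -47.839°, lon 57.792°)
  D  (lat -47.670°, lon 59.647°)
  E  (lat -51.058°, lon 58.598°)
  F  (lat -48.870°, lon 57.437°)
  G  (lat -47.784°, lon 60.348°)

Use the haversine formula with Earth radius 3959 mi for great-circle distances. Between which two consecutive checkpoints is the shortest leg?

Leg distances:
A→B: 141.2 mi
B→C: 62.8 mi
C→D: 87.0 mi
D→E: 238.8 mi
E→F: 159.7 mi
F→G: 153.3 mi
The shortest leg is B–C at 62.8 mi.

B–C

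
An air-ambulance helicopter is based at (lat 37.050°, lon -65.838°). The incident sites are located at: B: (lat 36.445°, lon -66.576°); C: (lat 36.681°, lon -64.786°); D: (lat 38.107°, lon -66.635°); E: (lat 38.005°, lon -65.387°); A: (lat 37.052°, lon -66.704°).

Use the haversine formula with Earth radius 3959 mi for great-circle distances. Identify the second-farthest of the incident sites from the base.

E

Distances from the base ((lat 37.050°, lon -65.838°)):
D: 85.1 mi
E: 70.5 mi
C: 63.5 mi
B: 58.5 mi
A: 47.8 mi
The second-farthest is E at 70.5 mi.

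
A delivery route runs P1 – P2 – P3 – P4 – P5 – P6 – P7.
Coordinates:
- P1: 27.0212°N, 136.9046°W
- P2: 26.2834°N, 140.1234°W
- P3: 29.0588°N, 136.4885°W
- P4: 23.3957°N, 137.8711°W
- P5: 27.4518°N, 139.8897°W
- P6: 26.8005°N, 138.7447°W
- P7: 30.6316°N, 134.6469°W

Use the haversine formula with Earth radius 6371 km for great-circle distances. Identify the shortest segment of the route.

P5–P6

Leg distances:
P1→P2: 330.2 km
P2→P3: 472.6 km
P3→P4: 644.6 km
P4→P5: 494.5 km
P5→P6: 134.5 km
P6→P7: 584.0 km
The shortest leg is P5–P6 at 134.5 km.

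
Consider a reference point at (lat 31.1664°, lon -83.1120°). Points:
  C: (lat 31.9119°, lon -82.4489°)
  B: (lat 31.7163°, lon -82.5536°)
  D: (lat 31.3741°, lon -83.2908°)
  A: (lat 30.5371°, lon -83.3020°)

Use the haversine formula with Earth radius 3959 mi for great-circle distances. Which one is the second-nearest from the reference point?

Distances from the reference point ((lat 31.1664°, lon -83.1120°)):
D: 17.8 mi
A: 44.9 mi
B: 50.3 mi
C: 64.6 mi
The second-nearest is A at 44.9 mi.

A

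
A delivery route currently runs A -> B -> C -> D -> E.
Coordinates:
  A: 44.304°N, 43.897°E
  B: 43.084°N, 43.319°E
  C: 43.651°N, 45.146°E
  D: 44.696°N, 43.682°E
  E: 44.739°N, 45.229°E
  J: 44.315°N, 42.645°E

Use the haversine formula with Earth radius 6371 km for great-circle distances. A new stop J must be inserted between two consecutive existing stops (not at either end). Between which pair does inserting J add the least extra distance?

between A and B

Added distance for inserting J between each consecutive pair:
A–B: 103.4 km
B–C: 199.9 km
C–D: 141.1 km
D–E: 180.4 km
Smallest added distance is 103.4 km, inserting between A and B.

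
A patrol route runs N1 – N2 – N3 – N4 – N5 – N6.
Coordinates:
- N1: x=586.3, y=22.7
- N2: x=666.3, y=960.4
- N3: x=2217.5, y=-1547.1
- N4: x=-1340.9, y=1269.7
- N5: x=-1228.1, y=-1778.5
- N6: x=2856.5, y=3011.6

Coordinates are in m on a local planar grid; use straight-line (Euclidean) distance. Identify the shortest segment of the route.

N1–N2

Leg distances:
N1→N2: 941.1 m
N2→N3: 2948.5 m
N3→N4: 4538.3 m
N4→N5: 3050.3 m
N5→N6: 6295.2 m
The shortest leg is N1–N2 at 941.1 m.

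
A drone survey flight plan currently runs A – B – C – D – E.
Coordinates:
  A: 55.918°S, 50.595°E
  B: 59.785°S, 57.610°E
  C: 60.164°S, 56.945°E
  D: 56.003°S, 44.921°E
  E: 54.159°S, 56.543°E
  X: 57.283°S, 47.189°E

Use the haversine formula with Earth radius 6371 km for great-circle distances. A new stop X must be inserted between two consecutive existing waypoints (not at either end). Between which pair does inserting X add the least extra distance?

Added distance for inserting X between each consecutive pair:
A–B: 325.6 km
B–C: 1255.8 km
C–D: 2.8 km
D–E: 112.3 km
Smallest added distance is 2.8 km, inserting between C and D.

between C and D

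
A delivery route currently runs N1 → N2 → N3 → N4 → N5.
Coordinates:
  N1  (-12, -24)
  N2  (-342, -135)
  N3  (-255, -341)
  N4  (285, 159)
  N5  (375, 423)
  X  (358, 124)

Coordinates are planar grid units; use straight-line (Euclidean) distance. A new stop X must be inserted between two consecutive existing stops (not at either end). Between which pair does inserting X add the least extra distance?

between N4 and N5

Added distance for inserting X between each consecutive pair:
N1–N2: 796.7
N2–N3: 1292.2
N3–N4: 114.4
N4–N5: 101.5
Smallest added distance is 101.5, inserting between N4 and N5.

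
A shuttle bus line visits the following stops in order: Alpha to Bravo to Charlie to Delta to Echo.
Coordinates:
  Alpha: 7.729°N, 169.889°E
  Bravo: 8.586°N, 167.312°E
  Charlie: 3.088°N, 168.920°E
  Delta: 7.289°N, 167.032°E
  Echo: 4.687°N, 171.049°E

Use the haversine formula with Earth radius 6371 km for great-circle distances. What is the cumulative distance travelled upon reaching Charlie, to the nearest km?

Leg distances:
Alpha→Bravo: 299.2 km  (cumulative 299.2 km)
Bravo→Charlie: 636.7 km  (cumulative 935.9 km)
Cumulative distance at Charlie ≈ 936 km.

936 km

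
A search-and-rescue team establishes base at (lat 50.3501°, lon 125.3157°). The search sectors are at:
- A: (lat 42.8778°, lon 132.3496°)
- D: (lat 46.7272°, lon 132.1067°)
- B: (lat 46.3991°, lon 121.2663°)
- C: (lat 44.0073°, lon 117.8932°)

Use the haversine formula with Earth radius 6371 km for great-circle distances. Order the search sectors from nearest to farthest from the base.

Distance from the base at (lat 50.3501°, lon 125.3157°) to each:
B (lat 46.3991°, lon 121.2663°): 531.3 km
D (lat 46.7272°, lon 132.1067°): 641.6 km
C (lat 44.0073°, lon 117.8932°): 900.3 km
A (lat 42.8778°, lon 132.3496°): 988.4 km

B, D, C, A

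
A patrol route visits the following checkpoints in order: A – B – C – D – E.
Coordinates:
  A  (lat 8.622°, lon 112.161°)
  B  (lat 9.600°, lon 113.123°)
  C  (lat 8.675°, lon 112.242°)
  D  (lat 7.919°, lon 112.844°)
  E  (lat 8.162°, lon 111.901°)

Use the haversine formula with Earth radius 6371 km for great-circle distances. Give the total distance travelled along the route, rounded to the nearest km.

Leg distances:
A→B: 151.6 km  (cumulative 151.6 km)
B→C: 141.2 km  (cumulative 292.8 km)
C→D: 107.0 km  (cumulative 399.8 km)
D→E: 107.3 km  (cumulative 507.1 km)
Total route length ≈ 507 km.

507 km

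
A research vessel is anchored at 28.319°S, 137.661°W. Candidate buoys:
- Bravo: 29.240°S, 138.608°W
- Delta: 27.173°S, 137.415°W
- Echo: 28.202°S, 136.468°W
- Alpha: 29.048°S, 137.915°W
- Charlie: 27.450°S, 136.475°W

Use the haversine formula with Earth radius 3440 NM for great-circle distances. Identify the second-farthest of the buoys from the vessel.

Bravo

Distances from the vessel (28.319°S, 137.661°W):
Charlie: 81.8 NM
Bravo: 74.4 NM
Delta: 70.0 NM
Echo: 63.5 NM
Alpha: 45.8 NM
The second-farthest is Bravo at 74.4 NM.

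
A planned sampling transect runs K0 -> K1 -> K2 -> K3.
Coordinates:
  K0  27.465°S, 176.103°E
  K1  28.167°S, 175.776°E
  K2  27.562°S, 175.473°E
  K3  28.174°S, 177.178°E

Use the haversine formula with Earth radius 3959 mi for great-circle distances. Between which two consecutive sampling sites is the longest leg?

K2–K3

Leg distances:
K0→K1: 52.5 mi
K1→K2: 45.7 mi
K2→K3: 112.4 mi
The longest leg is K2–K3 at 112.4 mi.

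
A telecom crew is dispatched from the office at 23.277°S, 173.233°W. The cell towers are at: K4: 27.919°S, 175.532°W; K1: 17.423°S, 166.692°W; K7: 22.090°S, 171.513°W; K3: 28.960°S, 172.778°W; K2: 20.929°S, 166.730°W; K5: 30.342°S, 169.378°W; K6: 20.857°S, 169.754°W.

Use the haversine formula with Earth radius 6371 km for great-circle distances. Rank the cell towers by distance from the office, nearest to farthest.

Computing each great-circle distance from 23.277°S, 173.233°W:
K7 22.090°S, 171.513°W: 220.4 km
K6 20.857°S, 169.754°W: 448.2 km
K4 27.919°S, 175.532°W: 565.3 km
K3 28.960°S, 172.778°W: 633.5 km
K2 20.929°S, 166.730°W: 718.9 km
K5 30.342°S, 169.378°W: 873.6 km
K1 17.423°S, 166.692°W: 942.4 km

K7, K6, K4, K3, K2, K5, K1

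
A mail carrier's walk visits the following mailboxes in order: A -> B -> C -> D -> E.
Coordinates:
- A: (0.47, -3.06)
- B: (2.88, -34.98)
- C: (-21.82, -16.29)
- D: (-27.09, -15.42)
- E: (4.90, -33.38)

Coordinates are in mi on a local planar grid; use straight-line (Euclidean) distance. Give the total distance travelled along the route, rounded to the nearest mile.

Leg distances:
A→B: 32.0 mi  (cumulative 32.0 mi)
B→C: 31.0 mi  (cumulative 63.0 mi)
C→D: 5.3 mi  (cumulative 68.3 mi)
D→E: 36.7 mi  (cumulative 105.0 mi)
Total route length ≈ 105 mi.

105 mi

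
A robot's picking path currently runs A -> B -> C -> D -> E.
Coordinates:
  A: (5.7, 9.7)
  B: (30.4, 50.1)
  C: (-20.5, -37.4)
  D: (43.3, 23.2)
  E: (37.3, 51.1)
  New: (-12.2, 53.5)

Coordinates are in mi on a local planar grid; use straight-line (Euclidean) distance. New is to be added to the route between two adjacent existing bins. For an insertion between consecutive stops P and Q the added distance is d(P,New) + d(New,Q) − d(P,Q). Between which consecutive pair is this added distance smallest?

Added distance for inserting New between each consecutive pair:
A–B: 42.7 mi
B–C: 32.8 mi
C–D: 66.5 mi
D–E: 84.3 mi
Smallest added distance is 32.8 mi, inserting between B and C.

between B and C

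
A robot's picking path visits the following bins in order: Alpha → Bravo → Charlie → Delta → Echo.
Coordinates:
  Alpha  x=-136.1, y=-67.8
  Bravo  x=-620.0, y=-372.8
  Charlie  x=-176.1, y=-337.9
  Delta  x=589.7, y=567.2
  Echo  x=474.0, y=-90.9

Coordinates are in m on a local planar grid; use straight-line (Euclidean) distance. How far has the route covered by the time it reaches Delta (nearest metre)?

Leg distances:
Alpha→Bravo: 572.0 m  (cumulative 572.0 m)
Bravo→Charlie: 445.3 m  (cumulative 1017.3 m)
Charlie→Delta: 1185.6 m  (cumulative 2202.9 m)
Cumulative distance at Delta ≈ 2203 m.

2203 m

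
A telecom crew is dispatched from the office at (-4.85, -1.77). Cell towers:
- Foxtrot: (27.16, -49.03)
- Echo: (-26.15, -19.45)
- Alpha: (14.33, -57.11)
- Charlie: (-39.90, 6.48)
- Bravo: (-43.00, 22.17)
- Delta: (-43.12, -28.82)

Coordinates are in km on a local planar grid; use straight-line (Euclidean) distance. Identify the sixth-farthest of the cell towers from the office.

Distance to each, sorted:
Alpha: 58.6 km
Foxtrot: 57.1 km
Delta: 46.9 km
Bravo: 45.0 km
Charlie: 36.0 km
Echo: 27.7 km
The sixth-farthest is Echo at 27.7 km.

Echo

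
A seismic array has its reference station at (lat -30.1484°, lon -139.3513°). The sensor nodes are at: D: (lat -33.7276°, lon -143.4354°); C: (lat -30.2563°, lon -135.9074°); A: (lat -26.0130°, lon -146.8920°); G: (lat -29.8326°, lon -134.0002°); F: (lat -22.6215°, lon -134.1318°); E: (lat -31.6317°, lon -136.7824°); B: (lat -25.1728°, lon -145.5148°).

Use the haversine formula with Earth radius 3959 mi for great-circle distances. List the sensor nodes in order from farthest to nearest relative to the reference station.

Distances from the reference station:
F (lat -22.6215°, lon -134.1318°): 612.0 mi
A (lat -26.0130°, lon -146.8920°): 541.1 mi
B (lat -25.1728°, lon -145.5148°): 510.2 mi
D (lat -33.7276°, lon -143.4354°): 344.2 mi
G (lat -29.8326°, lon -134.0002°): 321.0 mi
C (lat -30.2563°, lon -135.9074°): 205.8 mi
E (lat -31.6317°, lon -136.7824°): 183.6 mi

F, A, B, D, G, C, E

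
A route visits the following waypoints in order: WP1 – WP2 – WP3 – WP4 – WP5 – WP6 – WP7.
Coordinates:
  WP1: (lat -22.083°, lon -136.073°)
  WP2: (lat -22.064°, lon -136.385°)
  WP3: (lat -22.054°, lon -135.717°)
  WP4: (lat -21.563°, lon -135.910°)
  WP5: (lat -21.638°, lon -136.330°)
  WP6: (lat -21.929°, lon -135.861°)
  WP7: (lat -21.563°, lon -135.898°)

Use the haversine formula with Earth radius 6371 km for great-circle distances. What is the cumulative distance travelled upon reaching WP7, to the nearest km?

Leg distances:
WP1→WP2: 32.2 km  (cumulative 32.2 km)
WP2→WP3: 68.8 km  (cumulative 101.1 km)
WP3→WP4: 58.1 km  (cumulative 159.2 km)
WP4→WP5: 44.2 km  (cumulative 203.4 km)
WP5→WP6: 58.2 km  (cumulative 261.6 km)
WP6→WP7: 40.9 km  (cumulative 302.5 km)
Cumulative distance at WP7 ≈ 303 km.

303 km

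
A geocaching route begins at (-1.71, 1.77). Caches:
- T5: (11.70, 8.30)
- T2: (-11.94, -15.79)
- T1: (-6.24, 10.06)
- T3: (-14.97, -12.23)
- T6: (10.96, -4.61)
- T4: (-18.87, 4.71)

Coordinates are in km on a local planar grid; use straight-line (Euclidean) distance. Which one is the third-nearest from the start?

Distances from the start ((-1.71, 1.77)):
T1: 9.4 km
T6: 14.2 km
T5: 14.9 km
T4: 17.4 km
T3: 19.3 km
T2: 20.3 km
The third-nearest is T5 at 14.9 km.

T5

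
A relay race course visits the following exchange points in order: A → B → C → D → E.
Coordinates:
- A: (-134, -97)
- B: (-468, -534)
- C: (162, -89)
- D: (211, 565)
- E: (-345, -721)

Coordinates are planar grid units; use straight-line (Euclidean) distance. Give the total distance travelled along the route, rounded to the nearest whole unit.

3378

Leg distances:
A→B: 550.0  (cumulative 550.0)
B→C: 771.3  (cumulative 1321.3)
C→D: 655.8  (cumulative 1977.2)
D→E: 1401.0  (cumulative 3378.2)
Total route length ≈ 3378.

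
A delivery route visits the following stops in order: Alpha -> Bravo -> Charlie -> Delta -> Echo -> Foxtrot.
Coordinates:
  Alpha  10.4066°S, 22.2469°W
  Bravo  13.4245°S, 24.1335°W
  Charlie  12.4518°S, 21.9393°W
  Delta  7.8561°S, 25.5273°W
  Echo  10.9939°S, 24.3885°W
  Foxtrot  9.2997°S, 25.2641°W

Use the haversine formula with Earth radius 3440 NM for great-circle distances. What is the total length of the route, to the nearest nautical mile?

Leg distances:
Alpha→Bravo: 212.4 NM  (cumulative 212.4 NM)
Bravo→Charlie: 141.0 NM  (cumulative 353.4 NM)
Charlie→Delta: 348.0 NM  (cumulative 701.4 NM)
Delta→Echo: 200.1 NM  (cumulative 901.5 NM)
Echo→Foxtrot: 114.1 NM  (cumulative 1015.6 NM)
Total route length ≈ 1016 NM.

1016 NM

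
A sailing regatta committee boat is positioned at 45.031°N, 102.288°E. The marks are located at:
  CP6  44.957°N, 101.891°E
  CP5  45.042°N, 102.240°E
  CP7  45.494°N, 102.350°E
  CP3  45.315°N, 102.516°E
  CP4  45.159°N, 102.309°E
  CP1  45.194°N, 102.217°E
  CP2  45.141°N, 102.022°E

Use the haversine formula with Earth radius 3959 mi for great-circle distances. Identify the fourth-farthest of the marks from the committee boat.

Distances from the committee boat (45.031°N, 102.288°E):
CP7: 32.1 mi
CP3: 22.5 mi
CP6: 20.1 mi
CP2: 15.0 mi
CP1: 11.8 mi
CP4: 8.9 mi
CP5: 2.5 mi
The fourth-farthest is CP2 at 15.0 mi.

CP2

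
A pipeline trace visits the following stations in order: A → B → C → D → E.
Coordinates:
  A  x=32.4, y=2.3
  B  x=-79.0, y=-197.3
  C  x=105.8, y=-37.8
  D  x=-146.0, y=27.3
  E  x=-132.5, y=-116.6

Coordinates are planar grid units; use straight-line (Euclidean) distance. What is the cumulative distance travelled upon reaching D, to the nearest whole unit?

Leg distances:
A→B: 228.6  (cumulative 228.6)
B→C: 244.1  (cumulative 472.7)
C→D: 260.1  (cumulative 732.8)
Cumulative distance at D ≈ 733.

733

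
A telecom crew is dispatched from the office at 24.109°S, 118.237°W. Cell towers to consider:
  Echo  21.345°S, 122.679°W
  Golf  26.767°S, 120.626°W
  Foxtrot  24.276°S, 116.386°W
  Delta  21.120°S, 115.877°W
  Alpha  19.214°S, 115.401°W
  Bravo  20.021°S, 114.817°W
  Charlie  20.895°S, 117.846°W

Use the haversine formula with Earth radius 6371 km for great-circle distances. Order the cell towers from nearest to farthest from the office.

Distance from the office at 24.109°S, 118.237°W to each:
Foxtrot 24.276°S, 116.386°W: 188.7 km
Charlie 20.895°S, 117.846°W: 359.6 km
Golf 26.767°S, 120.626°W: 380.6 km
Delta 21.120°S, 115.877°W: 411.2 km
Echo 21.345°S, 122.679°W: 549.5 km
Bravo 20.021°S, 114.817°W: 575.1 km
Alpha 19.214°S, 115.401°W: 618.1 km

Foxtrot, Charlie, Golf, Delta, Echo, Bravo, Alpha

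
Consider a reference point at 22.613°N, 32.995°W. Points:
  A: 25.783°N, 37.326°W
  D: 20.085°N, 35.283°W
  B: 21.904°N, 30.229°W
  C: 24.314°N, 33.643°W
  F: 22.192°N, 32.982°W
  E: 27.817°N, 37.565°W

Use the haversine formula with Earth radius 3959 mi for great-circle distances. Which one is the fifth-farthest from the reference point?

Distance to each, sorted:
E: 459.1 mi
A: 349.9 mi
D: 228.4 mi
B: 183.5 mi
C: 124.5 mi
F: 29.1 mi
The fifth-farthest is C at 124.5 mi.

C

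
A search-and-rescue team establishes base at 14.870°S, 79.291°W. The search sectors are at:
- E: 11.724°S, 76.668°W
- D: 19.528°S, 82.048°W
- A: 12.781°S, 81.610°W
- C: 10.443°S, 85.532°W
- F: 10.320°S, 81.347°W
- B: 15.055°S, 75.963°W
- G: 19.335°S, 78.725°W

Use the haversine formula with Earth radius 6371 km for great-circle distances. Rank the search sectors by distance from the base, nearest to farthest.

Distance from the base at 14.870°S, 79.291°W to each:
A 12.781°S, 81.610°W: 341.5 km
B 15.055°S, 75.963°W: 358.1 km
E 11.724°S, 76.668°W: 450.5 km
G 19.335°S, 78.725°W: 500.1 km
F 10.320°S, 81.347°W: 552.9 km
D 19.528°S, 82.048°W: 595.0 km
C 10.443°S, 85.532°W: 837.0 km

A, B, E, G, F, D, C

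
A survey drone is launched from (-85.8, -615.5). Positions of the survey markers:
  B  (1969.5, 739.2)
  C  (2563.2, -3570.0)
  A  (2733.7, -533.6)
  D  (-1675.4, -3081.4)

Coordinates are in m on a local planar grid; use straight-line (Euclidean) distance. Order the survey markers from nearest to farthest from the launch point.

B, A, D, C

Distance from the launch point at (-85.8, -615.5) to each:
B (1969.5, 739.2): 2461.6 m
A (2733.7, -533.6): 2820.7 m
D (-1675.4, -3081.4): 2933.9 m
C (2563.2, -3570.0): 3968.2 m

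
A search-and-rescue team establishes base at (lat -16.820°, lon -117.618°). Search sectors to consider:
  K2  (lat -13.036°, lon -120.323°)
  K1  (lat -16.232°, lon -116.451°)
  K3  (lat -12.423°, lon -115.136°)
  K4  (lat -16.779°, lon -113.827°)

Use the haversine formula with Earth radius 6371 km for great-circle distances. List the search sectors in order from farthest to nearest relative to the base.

K3, K2, K4, K1

Computing each great-circle distance from (lat -16.820°, lon -117.618°):
K3 (lat -12.423°, lon -115.136°): 557.1 km
K2 (lat -13.036°, lon -120.323°): 511.3 km
K4 (lat -16.779°, lon -113.827°): 403.6 km
K1 (lat -16.232°, lon -116.451°): 140.5 km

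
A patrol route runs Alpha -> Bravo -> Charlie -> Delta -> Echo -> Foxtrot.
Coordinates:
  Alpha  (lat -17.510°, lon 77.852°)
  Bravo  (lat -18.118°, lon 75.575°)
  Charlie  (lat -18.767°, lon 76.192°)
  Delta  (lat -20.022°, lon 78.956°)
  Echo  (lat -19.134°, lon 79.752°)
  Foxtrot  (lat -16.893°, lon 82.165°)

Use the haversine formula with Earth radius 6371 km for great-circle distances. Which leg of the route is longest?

Echo–Foxtrot

Leg distances:
Alpha→Bravo: 250.3 km
Bravo→Charlie: 97.2 km
Charlie→Delta: 321.7 km
Delta→Echo: 129.2 km
Echo→Foxtrot: 356.6 km
The longest leg is Echo–Foxtrot at 356.6 km.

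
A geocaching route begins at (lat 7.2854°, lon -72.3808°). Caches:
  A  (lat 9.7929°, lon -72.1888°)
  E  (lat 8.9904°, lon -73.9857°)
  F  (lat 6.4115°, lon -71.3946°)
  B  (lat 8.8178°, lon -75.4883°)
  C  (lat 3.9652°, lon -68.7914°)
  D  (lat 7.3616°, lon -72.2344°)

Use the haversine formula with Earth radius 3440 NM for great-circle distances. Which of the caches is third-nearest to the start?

Distance to each, sorted:
D: 9.8 NM
F: 78.8 NM
E: 139.9 NM
A: 151.0 NM
B: 206.4 NM
C: 292.8 NM
The third-nearest is E at 139.9 NM.

E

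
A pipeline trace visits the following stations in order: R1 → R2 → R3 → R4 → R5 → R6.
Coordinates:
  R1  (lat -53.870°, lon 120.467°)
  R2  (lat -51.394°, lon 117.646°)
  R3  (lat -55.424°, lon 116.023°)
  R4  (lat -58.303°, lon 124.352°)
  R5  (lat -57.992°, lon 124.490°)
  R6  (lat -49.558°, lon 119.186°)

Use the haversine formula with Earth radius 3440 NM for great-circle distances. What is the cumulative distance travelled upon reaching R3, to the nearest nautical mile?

430 NM

Leg distances:
R1→R2: 180.7 NM  (cumulative 180.7 NM)
R2→R3: 248.8 NM  (cumulative 429.5 NM)
Cumulative distance at R3 ≈ 430 NM.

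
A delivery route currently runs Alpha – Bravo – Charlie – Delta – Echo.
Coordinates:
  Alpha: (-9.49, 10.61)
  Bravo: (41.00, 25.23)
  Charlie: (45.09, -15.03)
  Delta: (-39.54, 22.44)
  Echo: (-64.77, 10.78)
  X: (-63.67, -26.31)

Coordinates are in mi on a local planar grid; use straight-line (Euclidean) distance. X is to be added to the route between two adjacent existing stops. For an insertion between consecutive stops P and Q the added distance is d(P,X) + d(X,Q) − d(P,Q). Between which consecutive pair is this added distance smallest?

Added distance for inserting X between each consecutive pair:
Alpha–Bravo: 129.7 mi
Bravo–Charlie: 185.5 mi
Charlie–Delta: 71.2 mi
Delta–Echo: 63.7 mi
Smallest added distance is 63.7 mi, inserting between Delta and Echo.

between Delta and Echo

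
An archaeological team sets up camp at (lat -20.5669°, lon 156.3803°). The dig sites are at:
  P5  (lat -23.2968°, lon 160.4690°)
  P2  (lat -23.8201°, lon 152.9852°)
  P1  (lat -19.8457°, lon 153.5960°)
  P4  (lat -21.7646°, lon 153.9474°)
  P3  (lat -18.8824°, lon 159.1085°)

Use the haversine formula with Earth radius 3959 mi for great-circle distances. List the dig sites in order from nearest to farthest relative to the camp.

P4, P1, P3, P2, P5

Distances from the camp:
P4 (lat -21.7646°, lon 153.9474°): 177.3 mi
P1 (lat -19.8457°, lon 153.5960°): 187.3 mi
P3 (lat -18.8824°, lon 159.1085°): 212.2 mi
P2 (lat -23.8201°, lon 152.9852°): 312.6 mi
P5 (lat -23.2968°, lon 160.4690°): 322.9 mi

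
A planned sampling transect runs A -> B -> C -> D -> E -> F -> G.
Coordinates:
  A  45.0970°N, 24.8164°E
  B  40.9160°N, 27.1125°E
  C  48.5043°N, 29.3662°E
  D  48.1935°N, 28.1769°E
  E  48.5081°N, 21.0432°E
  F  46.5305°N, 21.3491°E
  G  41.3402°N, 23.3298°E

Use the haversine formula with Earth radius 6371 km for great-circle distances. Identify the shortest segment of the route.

C–D

Leg distances:
A→B: 500.9 km
B→C: 862.3 km
C→D: 94.4 km
D→E: 528.1 km
E→F: 221.1 km
F→G: 598.5 km
The shortest leg is C–D at 94.4 km.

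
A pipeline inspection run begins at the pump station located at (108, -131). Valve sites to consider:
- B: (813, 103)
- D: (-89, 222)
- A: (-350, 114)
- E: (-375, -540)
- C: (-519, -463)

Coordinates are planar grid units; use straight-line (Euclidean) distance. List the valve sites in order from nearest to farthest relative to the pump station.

D, A, E, C, B

Distances from the pump station:
D (-89, 222): 404.2
A (-350, 114): 519.4
E (-375, -540): 632.9
C (-519, -463): 709.5
B (813, 103): 742.8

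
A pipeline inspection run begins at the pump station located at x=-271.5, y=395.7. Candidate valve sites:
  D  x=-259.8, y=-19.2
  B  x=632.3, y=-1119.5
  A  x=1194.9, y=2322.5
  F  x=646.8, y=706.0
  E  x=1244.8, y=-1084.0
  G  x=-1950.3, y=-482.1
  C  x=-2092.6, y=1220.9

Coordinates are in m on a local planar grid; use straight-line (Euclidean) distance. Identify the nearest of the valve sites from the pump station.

D

Distances from the pump station (x=-271.5, y=395.7):
D: 415.1 m
F: 969.3 m
B: 1764.3 m
G: 1894.4 m
C: 1999.3 m
E: 2118.6 m
A: 2421.3 m
The nearest is D at 415.1 m.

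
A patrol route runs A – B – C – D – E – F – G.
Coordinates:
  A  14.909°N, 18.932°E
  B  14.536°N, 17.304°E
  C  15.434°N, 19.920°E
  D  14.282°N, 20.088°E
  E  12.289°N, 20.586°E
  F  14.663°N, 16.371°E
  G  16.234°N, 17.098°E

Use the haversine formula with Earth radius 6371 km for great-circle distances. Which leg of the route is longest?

Leg distances:
A→B: 179.9 km
B→C: 298.2 km
C→D: 129.4 km
D→E: 228.1 km
E→F: 526.7 km
F→G: 191.3 km
The longest leg is E–F at 526.7 km.

E–F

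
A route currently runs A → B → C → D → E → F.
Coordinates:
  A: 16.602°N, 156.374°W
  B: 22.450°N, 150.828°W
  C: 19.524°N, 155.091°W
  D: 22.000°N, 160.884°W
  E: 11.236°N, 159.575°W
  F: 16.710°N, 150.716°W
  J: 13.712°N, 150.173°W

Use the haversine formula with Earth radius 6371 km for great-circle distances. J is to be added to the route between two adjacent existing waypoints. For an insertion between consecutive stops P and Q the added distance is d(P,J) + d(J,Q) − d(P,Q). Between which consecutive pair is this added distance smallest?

between E and F

Added distance for inserting J between each consecutive pair:
A–B: 841.1 km
B–C: 1256.7 km
C–D: 1629.5 km
D–E: 1312.0 km
E–F: 262.7 km
Smallest added distance is 262.7 km, inserting between E and F.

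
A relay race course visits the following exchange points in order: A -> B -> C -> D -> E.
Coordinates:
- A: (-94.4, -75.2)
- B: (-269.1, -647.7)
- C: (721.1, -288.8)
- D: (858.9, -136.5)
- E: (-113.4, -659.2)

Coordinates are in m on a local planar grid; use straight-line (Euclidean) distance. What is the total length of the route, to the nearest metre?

2961 m

Leg distances:
A→B: 598.6 m  (cumulative 598.6 m)
B→C: 1053.2 m  (cumulative 1651.8 m)
C→D: 205.4 m  (cumulative 1857.2 m)
D→E: 1103.9 m  (cumulative 2961.1 m)
Total route length ≈ 2961 m.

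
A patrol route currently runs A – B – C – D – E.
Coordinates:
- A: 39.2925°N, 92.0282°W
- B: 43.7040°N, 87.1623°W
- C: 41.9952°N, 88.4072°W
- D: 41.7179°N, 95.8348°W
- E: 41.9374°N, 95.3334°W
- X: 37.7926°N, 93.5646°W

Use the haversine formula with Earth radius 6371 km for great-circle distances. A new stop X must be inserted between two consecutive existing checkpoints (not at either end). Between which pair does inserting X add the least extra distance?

between A and B

Added distance for inserting X between each consecutive pair:
A–B: 427.4 km
B–C: 1275.9 km
C–D: 503.5 km
D–E: 914.4 km
Smallest added distance is 427.4 km, inserting between A and B.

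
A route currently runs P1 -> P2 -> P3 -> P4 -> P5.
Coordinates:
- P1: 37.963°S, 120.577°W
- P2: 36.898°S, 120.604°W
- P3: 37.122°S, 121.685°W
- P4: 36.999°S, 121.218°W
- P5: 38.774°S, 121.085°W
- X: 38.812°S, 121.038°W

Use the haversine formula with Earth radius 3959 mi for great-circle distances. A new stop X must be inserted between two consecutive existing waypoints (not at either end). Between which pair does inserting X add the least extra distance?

between P4 and P5

Added distance for inserting X between each consecutive pair:
P1–P2: 124.5 mi
P2–P3: 194.7 mi
P3–P4: 220.5 mi
P4–P5: 6.4 mi
Smallest added distance is 6.4 mi, inserting between P4 and P5.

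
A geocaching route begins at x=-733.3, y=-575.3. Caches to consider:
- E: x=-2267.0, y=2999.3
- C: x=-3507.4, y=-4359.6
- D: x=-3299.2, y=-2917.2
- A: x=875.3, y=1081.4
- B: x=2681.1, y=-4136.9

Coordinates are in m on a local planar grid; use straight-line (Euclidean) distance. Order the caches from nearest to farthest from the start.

Computing each straight-line distance from x=-733.3, y=-575.3:
A x=875.3, y=1081.4: 2309.2 m
D x=-3299.2, y=-2917.2: 3474.0 m
E x=-2267.0, y=2999.3: 3889.7 m
C x=-3507.4, y=-4359.6: 4692.2 m
B x=2681.1, y=-4136.9: 4933.9 m

A, D, E, C, B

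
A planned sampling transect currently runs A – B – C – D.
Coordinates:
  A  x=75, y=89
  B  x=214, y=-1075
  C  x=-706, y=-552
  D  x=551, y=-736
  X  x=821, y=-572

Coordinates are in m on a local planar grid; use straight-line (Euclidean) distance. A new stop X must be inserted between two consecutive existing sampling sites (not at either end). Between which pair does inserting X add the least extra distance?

Added distance for inserting X between each consecutive pair:
A–B: 612.8 m
B–C: 1257.2 m
C–D: 572.6 m
Smallest added distance is 572.6 m, inserting between C and D.

between C and D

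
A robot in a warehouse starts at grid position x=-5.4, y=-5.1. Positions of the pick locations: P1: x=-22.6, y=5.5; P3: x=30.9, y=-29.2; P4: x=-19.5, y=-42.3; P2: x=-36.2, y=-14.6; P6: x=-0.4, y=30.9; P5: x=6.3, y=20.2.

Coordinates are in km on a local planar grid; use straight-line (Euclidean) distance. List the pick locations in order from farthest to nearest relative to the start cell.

P3, P4, P6, P2, P5, P1

Distance from the start cell at x=-5.4, y=-5.1 to each:
P3 x=30.9, y=-29.2: 43.6 km
P4 x=-19.5, y=-42.3: 39.8 km
P6 x=-0.4, y=30.9: 36.3 km
P2 x=-36.2, y=-14.6: 32.2 km
P5 x=6.3, y=20.2: 27.9 km
P1 x=-22.6, y=5.5: 20.2 km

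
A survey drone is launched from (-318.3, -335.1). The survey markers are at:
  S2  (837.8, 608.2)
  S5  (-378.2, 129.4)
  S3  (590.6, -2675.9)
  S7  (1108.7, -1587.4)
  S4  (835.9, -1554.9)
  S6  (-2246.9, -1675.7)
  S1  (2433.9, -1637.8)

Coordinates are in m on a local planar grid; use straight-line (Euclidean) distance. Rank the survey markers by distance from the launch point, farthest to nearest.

Computing each straight-line distance from (-318.3, -335.1):
S1 (2433.9, -1637.8): 3044.9 m
S3 (590.6, -2675.9): 2511.1 m
S6 (-2246.9, -1675.7): 2348.8 m
S7 (1108.7, -1587.4): 1898.6 m
S4 (835.9, -1554.9): 1679.3 m
S2 (837.8, 608.2): 1492.1 m
S5 (-378.2, 129.4): 468.3 m

S1, S3, S6, S7, S4, S2, S5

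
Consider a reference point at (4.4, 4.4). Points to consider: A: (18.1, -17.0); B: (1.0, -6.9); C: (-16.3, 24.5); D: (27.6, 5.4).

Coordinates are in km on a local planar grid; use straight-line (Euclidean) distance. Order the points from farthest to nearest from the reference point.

C, A, D, B

Distances from the reference point:
C (-16.3, 24.5): 28.9 km
A (18.1, -17.0): 25.4 km
D (27.6, 5.4): 23.2 km
B (1.0, -6.9): 11.8 km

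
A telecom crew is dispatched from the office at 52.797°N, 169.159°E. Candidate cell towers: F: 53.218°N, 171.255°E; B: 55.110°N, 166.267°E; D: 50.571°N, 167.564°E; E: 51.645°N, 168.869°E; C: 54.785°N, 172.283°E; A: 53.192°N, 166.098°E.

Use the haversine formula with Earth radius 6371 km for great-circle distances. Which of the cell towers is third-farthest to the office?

D

Distance to each, sorted:
B: 319.2 km
C: 301.6 km
D: 270.8 km
A: 209.5 km
F: 147.8 km
E: 129.6 km
The third-farthest is D at 270.8 km.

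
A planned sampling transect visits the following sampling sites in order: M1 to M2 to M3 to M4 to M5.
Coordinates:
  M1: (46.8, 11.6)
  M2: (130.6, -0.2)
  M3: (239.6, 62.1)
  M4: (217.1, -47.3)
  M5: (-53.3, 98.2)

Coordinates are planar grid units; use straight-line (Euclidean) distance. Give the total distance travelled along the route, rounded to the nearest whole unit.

629

Leg distances:
M1→M2: 84.6  (cumulative 84.6)
M2→M3: 125.5  (cumulative 210.2)
M3→M4: 111.7  (cumulative 321.9)
M4→M5: 307.1  (cumulative 628.9)
Total route length ≈ 629.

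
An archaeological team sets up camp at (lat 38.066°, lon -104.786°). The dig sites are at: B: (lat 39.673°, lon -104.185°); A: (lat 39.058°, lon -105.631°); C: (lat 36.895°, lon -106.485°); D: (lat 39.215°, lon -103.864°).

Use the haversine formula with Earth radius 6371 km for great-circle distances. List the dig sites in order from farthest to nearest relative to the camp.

C, B, D, A

Distances from the camp:
C (lat 36.895°, lon -106.485°): 198.6 km
B (lat 39.673°, lon -104.185°): 186.1 km
D (lat 39.215°, lon -103.864°): 150.8 km
A (lat 39.058°, lon -105.631°): 132.5 km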